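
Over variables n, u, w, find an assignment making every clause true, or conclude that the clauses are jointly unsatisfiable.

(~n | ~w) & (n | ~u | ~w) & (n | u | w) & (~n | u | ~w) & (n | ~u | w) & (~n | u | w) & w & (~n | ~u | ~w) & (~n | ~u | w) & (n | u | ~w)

Case w = True:
  (~n | ~w) forces n = False.
  (n | ~u | ~w) forces u = False.
  Clause (n | u | ~w) is falsified — contradiction.
Case w = False:
  Clause (w) is falsified — contradiction.
Both cases fail, so the formula is unsatisfiable.

Unsatisfiable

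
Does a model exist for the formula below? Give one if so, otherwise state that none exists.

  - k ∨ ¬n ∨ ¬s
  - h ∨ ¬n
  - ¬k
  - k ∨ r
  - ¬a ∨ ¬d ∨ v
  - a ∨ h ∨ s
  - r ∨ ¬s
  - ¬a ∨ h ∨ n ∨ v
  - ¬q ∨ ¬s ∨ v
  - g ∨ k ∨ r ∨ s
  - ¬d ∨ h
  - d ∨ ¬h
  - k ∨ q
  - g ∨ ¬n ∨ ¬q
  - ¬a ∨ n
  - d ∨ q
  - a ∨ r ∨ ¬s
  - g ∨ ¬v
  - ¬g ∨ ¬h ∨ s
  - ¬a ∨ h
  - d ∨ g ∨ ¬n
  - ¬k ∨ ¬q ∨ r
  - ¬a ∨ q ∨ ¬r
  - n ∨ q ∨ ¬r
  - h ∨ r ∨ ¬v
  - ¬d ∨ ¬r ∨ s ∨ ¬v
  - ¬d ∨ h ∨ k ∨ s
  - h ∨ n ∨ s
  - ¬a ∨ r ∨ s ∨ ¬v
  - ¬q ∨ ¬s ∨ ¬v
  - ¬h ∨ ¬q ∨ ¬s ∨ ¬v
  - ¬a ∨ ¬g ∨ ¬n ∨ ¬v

Unit clause (¬k) forces k = False.
In (k ∨ r) only r is left, so r = True.
In (k ∨ q) only q is left, so q = True.
Set g = False.
  then (g ∨ ¬n ∨ ¬q) forces n = False.
  then (¬a ∨ n) forces a = False.
  then (g ∨ ¬v) forces v = False.
  then (¬q ∨ ¬s ∨ v) forces s = False.
  then (h ∨ n ∨ s) forces h = True.
  then (d ∨ ¬h) forces d = True.
All clauses satisfied.

q = True, g = False, h = True, n = False, s = False, a = False, d = True, k = False, v = False, r = True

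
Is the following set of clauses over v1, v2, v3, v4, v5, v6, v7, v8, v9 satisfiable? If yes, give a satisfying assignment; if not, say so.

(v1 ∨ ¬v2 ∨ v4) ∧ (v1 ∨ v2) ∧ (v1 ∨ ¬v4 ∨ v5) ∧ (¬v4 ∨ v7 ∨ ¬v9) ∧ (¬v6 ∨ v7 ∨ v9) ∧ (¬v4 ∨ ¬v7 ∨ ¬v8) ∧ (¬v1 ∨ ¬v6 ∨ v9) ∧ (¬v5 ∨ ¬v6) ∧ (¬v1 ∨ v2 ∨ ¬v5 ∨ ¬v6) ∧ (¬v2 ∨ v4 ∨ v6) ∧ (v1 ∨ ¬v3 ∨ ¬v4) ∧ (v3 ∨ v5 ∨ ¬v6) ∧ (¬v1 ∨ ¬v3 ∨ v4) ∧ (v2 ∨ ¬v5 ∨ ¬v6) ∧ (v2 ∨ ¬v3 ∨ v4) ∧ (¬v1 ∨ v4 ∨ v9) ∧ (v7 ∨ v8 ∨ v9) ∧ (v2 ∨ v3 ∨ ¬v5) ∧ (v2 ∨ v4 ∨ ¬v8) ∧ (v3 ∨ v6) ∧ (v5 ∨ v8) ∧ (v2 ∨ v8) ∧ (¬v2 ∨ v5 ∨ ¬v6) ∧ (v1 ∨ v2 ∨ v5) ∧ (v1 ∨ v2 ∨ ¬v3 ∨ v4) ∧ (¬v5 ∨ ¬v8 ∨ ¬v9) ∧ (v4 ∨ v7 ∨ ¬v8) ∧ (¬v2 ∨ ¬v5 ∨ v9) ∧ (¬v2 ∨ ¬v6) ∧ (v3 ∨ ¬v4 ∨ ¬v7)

v1 = True, v2 = True, v3 = True, v4 = True, v5 = False, v6 = False, v7 = False, v8 = True, v9 = False

Set v1 = True.
Set v2 = True.
  then (¬v2 ∨ ¬v6) forces v6 = False.
  then (¬v2 ∨ v4 ∨ v6) forces v4 = True.
  then (v3 ∨ v6) forces v3 = True.
Set v5 = False.
  then (v5 ∨ v8) forces v8 = True.
  then (¬v4 ∨ ¬v7 ∨ ¬v8) forces v7 = False.
  then (¬v4 ∨ v7 ∨ ¬v9) forces v9 = False.
All clauses satisfied.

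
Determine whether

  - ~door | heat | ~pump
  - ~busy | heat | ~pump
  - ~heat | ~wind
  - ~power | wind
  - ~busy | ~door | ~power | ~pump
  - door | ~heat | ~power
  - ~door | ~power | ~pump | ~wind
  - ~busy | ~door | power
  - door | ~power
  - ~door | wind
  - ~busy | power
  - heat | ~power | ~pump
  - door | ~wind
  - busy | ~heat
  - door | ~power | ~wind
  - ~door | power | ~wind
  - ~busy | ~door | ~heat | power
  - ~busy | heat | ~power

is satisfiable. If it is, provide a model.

Set wind = False.
  then (~power | wind) forces power = False.
  then (~door | wind) forces door = False.
  then (~busy | power) forces busy = False.
  then (busy | ~heat) forces heat = False.
Set pump = True.
All clauses satisfied.

wind: False, heat: False, busy: False, door: False, power: False, pump: True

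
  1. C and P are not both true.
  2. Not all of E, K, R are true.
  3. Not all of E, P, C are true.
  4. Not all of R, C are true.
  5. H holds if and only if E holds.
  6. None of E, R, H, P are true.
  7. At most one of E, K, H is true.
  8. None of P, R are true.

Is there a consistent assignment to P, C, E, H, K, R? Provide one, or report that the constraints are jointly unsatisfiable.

P: False; C: False; E: False; H: False; K: False; R: False

  (1) C=F, P=F — not both ✓
  (2) {E, K, R}: 0/3 true — not all ✓
  (3) {E, P, C}: 0/3 true — not all ✓
  (4) {R, C}: 0/2 true — not all ✓
  (5) H=F, E=F — same ✓
  (6) {E, R, H, P}: 0 true — none ✓
  (7) {E, K, H}: 0 true — at most one ✓
  (8) {P, R}: 0 true — none ✓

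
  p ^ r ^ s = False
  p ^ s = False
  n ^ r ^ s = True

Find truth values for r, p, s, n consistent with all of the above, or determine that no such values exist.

r = False; p = False; s = False; n = True

p ^ r ^ s = F ^ F ^ F = False ✓
p ^ s = F ^ F = False ✓
n ^ r ^ s = T ^ F ^ F = True ✓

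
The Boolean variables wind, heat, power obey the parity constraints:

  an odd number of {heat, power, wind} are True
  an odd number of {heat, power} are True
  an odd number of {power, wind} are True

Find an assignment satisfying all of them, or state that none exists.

wind = False, heat = False, power = True

{heat, power, wind}: 1 true → odd ✓
{heat, power}: 1 true → odd ✓
{power, wind}: 1 true → odd ✓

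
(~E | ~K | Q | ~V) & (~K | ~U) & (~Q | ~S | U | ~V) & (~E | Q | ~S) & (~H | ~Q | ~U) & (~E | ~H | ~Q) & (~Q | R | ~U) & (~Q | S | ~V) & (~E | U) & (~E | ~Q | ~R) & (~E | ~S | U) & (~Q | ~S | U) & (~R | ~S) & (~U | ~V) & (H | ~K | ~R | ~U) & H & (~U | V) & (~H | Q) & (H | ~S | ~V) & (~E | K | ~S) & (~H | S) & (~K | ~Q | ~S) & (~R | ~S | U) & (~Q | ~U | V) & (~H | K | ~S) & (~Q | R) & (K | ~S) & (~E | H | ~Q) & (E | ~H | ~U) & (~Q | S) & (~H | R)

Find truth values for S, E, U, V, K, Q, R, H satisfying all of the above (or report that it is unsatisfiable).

Unsatisfiable — no assignment works.

Case S = True:
  (~R | ~S) forces R = False.
  (H) forces H = True.
  Clause (~H | R) is falsified — contradiction.
Case S = False:
  (H) forces H = True.
  Clause (~H | S) is falsified — contradiction.
Both cases fail, so the formula is unsatisfiable.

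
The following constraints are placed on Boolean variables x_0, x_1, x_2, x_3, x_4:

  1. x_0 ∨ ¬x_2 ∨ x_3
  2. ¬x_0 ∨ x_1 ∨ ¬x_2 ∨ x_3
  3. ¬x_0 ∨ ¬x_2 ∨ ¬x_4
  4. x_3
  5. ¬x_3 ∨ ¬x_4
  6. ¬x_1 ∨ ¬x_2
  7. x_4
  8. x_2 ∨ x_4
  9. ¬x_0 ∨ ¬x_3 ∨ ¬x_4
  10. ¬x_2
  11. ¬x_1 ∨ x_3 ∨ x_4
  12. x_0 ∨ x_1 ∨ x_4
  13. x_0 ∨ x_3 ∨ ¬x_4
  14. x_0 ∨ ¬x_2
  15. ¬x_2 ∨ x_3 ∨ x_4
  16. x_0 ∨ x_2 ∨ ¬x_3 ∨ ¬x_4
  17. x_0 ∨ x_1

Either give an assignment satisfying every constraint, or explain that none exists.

Case x_3 = True:
  (¬x_3 ∨ ¬x_4) forces x_4 = False.
  Clause (x_4) is falsified — contradiction.
Case x_3 = False:
  Clause (x_3) is falsified — contradiction.
Both cases fail, so the formula is unsatisfiable.

No satisfying assignment exists.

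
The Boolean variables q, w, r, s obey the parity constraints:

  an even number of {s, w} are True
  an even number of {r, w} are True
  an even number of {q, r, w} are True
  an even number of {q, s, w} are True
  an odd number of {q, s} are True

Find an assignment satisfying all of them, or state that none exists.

q = False; w = True; r = True; s = True

{s, w}: 2 true → even ✓
{r, w}: 2 true → even ✓
{q, r, w}: 2 true → even ✓
{q, s, w}: 2 true → even ✓
{q, s}: 1 true → odd ✓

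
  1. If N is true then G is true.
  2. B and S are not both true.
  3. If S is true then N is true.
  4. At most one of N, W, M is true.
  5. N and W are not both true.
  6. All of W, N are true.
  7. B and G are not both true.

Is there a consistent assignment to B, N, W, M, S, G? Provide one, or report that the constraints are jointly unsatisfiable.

The formula is unsatisfiable.

Case W = True:
  (4) with W=T forces N = False.
  Constraint (6) is violated (N=F) — contradiction.
Case W = False:
  Constraint (6) is violated (W=F) — contradiction.
Both cases fail — unsatisfiable.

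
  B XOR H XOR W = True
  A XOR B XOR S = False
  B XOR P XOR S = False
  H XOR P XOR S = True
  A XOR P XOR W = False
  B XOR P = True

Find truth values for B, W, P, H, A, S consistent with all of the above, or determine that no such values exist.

B = True, W = False, P = False, H = False, A = False, S = True

B XOR H XOR W = T XOR F XOR F = True ✓
A XOR B XOR S = F XOR T XOR T = False ✓
B XOR P XOR S = T XOR F XOR T = False ✓
H XOR P XOR S = F XOR F XOR T = True ✓
A XOR P XOR W = F XOR F XOR F = False ✓
B XOR P = T XOR F = True ✓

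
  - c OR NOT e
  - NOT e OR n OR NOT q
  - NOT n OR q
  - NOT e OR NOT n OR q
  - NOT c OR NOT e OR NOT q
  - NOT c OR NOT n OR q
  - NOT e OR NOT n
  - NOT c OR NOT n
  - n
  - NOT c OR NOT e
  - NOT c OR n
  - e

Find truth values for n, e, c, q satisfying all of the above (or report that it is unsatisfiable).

Case e = True:
  (c OR NOT e) forces c = True.
  Clause (NOT c OR NOT e) is falsified — contradiction.
Case e = False:
  Clause (e) is falsified — contradiction.
Both cases fail, so the formula is unsatisfiable.

UNSATISFIABLE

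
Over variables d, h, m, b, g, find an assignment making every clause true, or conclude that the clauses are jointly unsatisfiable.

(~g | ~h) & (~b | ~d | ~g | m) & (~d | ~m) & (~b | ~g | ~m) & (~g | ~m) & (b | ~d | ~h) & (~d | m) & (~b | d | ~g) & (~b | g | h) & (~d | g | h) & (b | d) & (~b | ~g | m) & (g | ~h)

The formula is unsatisfiable.

Case d = True:
  (~d | ~m) forces m = False.
  Clause (~d | m) is falsified — contradiction.
Case d = False:
  (b | d) forces b = True.
  (~b | d | ~g) forces g = False.
  (~b | g | h) forces h = True.
  Clause (g | ~h) is falsified — contradiction.
Both cases fail, so the formula is unsatisfiable.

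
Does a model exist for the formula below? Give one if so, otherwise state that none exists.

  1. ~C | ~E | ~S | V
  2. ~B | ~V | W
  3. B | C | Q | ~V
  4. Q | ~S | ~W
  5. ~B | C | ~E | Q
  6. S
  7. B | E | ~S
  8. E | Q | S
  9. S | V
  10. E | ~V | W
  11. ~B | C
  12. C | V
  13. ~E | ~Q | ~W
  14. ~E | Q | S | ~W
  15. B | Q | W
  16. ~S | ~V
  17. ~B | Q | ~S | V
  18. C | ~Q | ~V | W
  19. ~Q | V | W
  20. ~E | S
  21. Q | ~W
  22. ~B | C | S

Unit clause (S) forces S = True.
In (~S | ~V) only ~V is left, so V = False.
In (C | V) only C is left, so C = True.
In (~C | ~E | ~S | V) only ~E is left, so E = False.
In (B | E | ~S) only B is left, so B = True.
In (~B | Q | ~S | V) only Q is left, so Q = True.
In (~Q | V | W) only W is left, so W = True.
All clauses satisfied.

Q = True, B = True, E = False, S = True, W = True, C = True, V = False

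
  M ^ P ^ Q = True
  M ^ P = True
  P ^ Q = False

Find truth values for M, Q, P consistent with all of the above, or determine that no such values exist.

M=T, Q=F, P=F

M ^ P ^ Q = T ^ F ^ F = True ✓
M ^ P = T ^ F = True ✓
P ^ Q = F ^ F = False ✓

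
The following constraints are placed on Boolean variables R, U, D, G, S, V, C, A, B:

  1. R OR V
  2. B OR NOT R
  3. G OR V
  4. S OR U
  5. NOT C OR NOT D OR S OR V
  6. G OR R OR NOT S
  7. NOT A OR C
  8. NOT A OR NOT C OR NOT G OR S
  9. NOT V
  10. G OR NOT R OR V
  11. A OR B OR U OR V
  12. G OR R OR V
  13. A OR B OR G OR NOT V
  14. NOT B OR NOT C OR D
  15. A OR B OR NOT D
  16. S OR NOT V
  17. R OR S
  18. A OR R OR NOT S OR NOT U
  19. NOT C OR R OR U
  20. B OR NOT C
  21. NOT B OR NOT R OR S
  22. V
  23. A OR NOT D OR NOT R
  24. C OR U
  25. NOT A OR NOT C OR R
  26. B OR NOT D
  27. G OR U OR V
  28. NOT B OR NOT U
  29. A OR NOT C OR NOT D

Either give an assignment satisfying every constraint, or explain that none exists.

UNSATISFIABLE

Case V = True:
  Clause (NOT V) is falsified — contradiction.
Case V = False:
  Clause (V) is falsified — contradiction.
Both cases fail, so the formula is unsatisfiable.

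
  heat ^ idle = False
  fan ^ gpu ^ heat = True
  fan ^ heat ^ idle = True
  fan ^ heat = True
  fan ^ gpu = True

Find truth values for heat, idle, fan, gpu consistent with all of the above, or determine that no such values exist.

heat = False; idle = False; fan = True; gpu = False

heat ^ idle = F ^ F = False ✓
fan ^ gpu ^ heat = T ^ F ^ F = True ✓
fan ^ heat ^ idle = T ^ F ^ F = True ✓
fan ^ heat = T ^ F = True ✓
fan ^ gpu = T ^ F = True ✓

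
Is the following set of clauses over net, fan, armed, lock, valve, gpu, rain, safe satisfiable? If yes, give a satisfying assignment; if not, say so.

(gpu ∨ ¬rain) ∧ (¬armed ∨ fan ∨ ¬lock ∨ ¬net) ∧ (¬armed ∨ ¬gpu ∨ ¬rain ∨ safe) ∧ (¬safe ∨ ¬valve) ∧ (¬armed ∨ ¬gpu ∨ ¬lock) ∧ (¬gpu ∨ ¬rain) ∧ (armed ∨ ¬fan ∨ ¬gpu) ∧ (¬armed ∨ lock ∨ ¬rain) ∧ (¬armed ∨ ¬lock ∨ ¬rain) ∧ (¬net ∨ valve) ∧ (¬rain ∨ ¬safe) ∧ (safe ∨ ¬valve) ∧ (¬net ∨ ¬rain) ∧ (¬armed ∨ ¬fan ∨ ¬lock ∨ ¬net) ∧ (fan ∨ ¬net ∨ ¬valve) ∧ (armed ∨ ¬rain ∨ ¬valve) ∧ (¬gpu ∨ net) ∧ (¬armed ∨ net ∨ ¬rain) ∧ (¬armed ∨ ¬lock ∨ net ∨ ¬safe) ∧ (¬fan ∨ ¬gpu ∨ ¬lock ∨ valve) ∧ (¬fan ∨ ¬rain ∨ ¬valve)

net = False, fan = True, armed = True, lock = False, valve = False, gpu = False, rain = False, safe = False

Try net = True:
  (¬net ∨ valve) forces valve = True.
  (¬safe ∨ ¬valve) forces safe = False.
  clause (safe ∨ ¬valve) is falsified — backtrack.
So net = False.
  then (¬gpu ∨ net) forces gpu = False.
  then (gpu ∨ ¬rain) forces rain = False.
Set fan = True.
Set armed = True.
Set lock = False.
Try valve = True:
  (¬safe ∨ ¬valve) forces safe = False.
  clause (safe ∨ ¬valve) is falsified — backtrack.
So valve = False.
Set safe = False.
All clauses satisfied.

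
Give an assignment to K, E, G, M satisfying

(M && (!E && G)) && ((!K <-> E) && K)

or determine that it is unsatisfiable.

K = True, E = False, G = True, M = True

  M && (!E && G) = True
    !E && G = True
      !E = True
  (!K <-> E) && K = True
    !K <-> E = True
      !K = False
Both conjuncts True, so the formula holds.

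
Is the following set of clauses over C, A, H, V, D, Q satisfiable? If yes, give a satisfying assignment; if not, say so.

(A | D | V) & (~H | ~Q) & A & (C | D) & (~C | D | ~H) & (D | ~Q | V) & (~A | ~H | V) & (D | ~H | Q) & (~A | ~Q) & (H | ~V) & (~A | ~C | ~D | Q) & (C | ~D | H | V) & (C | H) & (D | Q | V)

Unit clause (A) forces A = True.
In (~A | ~Q) only ~Q is left, so Q = False.
Try C = True:
  (~A | ~C | ~D | Q) forces D = False.
  (~C | D | ~H) forces H = False.
  (H | ~V) forces V = False.
  clause (D | Q | V) is falsified — backtrack.
So C = False.
  then (C | D) forces D = True.
  then (C | H) forces H = True.
  then (~A | ~H | V) forces V = True.
All clauses satisfied.

C=F; A=T; H=T; V=T; D=T; Q=F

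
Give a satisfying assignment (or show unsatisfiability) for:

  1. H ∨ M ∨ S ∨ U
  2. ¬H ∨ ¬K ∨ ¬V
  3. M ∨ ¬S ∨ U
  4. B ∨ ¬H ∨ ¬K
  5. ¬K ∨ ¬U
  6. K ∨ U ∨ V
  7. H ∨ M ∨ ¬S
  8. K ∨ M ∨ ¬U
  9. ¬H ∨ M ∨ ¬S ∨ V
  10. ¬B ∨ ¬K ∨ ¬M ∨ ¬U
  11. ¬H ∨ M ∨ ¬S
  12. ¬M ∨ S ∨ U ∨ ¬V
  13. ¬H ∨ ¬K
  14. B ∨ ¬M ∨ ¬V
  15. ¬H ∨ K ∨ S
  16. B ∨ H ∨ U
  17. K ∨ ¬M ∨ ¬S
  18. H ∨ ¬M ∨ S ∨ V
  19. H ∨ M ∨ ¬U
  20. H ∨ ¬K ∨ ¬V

Set U = True.
  then (¬K ∨ ¬U) forces K = False.
  then (K ∨ M ∨ ¬U) forces M = True.
  then (K ∨ ¬M ∨ ¬S) forces S = False.
  then (¬H ∨ K ∨ S) forces H = False.
  then (H ∨ ¬M ∨ S ∨ V) forces V = True.
  then (B ∨ ¬M ∨ ¬V) forces B = True.
All clauses satisfied.

U = True, K = False, S = False, B = True, V = True, M = True, H = False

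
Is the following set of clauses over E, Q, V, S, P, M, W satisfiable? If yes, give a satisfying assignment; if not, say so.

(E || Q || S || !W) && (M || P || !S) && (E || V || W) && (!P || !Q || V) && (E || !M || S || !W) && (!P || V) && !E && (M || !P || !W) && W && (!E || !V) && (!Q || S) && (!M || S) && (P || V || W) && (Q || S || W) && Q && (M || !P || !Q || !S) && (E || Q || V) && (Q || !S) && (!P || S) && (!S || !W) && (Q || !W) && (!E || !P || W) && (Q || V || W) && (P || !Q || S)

The formula is unsatisfiable.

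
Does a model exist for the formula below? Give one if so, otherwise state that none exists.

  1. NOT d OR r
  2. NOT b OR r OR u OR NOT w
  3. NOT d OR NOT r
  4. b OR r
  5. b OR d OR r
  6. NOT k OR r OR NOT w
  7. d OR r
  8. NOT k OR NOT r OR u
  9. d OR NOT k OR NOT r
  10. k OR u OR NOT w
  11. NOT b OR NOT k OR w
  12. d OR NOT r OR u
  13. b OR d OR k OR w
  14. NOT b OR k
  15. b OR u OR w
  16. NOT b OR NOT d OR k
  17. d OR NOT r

Unsatisfiable — no assignment works.

Case r = True:
  (NOT d OR NOT r) forces d = False.
  Clause (d OR NOT r) is falsified — contradiction.
Case r = False:
  (NOT d OR r) forces d = False.
  Clause (d OR r) is falsified — contradiction.
Both cases fail, so the formula is unsatisfiable.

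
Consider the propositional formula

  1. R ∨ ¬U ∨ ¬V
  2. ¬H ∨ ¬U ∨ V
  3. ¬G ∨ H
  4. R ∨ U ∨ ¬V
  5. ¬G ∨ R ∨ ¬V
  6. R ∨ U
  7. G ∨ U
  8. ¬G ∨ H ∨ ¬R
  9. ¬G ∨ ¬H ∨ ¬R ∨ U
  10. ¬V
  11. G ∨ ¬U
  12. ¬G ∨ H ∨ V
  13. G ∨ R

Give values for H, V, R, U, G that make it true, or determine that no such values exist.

Unsatisfiable — no assignment works.

Case G = True:
  (¬G ∨ H) forces H = True.
  (¬V) forces V = False.
  (¬H ∨ ¬U ∨ V) forces U = False.
  (R ∨ U) forces R = True.
  Clause (¬G ∨ ¬H ∨ ¬R ∨ U) is falsified — contradiction.
Case G = False:
  (G ∨ U) forces U = True.
  Clause (G ∨ ¬U) is falsified — contradiction.
Both cases fail, so the formula is unsatisfiable.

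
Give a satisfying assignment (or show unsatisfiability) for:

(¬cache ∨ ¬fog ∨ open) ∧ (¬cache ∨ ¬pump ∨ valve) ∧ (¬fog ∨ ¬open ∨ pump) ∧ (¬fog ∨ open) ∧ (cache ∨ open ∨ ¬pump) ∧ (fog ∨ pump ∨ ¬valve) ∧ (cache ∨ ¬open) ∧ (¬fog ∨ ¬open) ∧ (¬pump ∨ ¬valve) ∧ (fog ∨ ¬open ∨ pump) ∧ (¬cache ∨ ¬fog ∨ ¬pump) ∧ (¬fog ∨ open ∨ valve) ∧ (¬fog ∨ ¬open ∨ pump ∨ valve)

cache = False; fog = False; valve = False; pump = False; open = False

Set cache = False.
  then (cache ∨ ¬open) forces open = False.
  then (¬fog ∨ open) forces fog = False.
  then (cache ∨ open ∨ ¬pump) forces pump = False.
  then (fog ∨ pump ∨ ¬valve) forces valve = False.
All clauses satisfied.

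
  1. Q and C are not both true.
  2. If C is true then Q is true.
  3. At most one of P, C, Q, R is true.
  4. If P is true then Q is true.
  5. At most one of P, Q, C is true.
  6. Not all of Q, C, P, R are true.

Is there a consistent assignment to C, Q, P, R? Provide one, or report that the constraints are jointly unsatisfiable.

C=F, Q=F, P=F, R=F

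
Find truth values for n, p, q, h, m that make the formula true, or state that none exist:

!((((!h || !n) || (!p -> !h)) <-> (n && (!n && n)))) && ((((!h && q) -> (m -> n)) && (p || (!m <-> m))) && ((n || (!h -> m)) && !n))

n = False; p = True; q = True; h = True; m = True

  !((((!h || !n) || (!p -> !h)) <-> (n && (!n && n)))) = True
    ((!h || !n) || (!p -> !h)) <-> (n && (!n && n)) = False
      (!h || !n) || (!p -> !h) = True
        !h || !n = True
          !h = False
          !n = True
        !p -> !h = True
          !p = False
          !h = False
      n && (!n && n) = False
        !n && n = False
          !n = True
  (((!h && q) -> (m -> n)) && (p || (!m <-> m))) && ((n || (!h -> m)) && !n) = True
    ((!h && q) -> (m -> n)) && (p || (!m <-> m)) = True
      (!h && q) -> (m -> n) = True
        !h && q = False
          !h = False
        m -> n = False
      p || (!m <-> m) = True
        !m <-> m = False
          !m = False
    (n || (!h -> m)) && !n = True
      n || (!h -> m) = True
        !h -> m = True
          !h = False
      !n = True
Both conjuncts True, so the formula holds.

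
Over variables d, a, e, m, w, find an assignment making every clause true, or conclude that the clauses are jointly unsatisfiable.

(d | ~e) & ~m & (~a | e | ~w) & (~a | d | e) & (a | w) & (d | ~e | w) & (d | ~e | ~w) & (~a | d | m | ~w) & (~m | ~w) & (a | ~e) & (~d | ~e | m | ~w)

Unit clause (~m) forces m = False.
Set d = True.
Set a = True.
Set e = False.
  then (~a | e | ~w) forces w = False.
All clauses satisfied.

d = True, a = True, e = False, m = False, w = False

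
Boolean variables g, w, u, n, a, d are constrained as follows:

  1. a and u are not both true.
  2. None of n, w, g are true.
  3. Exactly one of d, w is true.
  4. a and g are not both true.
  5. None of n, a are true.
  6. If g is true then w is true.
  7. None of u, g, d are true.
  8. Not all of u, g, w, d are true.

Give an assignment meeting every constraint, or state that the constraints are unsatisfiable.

Case d = True:
  Constraint (7) is violated (d=T) — contradiction.
Case d = False:
  (2) forces n = False.
  (2) forces w = False.
  Constraint (3) is violated (d=F, w=F) — contradiction.
Both cases fail — unsatisfiable.

No satisfying assignment exists.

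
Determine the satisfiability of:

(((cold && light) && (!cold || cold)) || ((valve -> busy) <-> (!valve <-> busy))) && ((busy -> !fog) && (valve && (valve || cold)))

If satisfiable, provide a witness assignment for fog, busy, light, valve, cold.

fog=F, busy=F, light=T, valve=T, cold=T

  ((cold && light) && (!cold || cold)) || ((valve -> busy) <-> (!valve <-> busy)) = True
    (cold && light) && (!cold || cold) = True
      cold && light = True
      !cold || cold = True
        !cold = False
    (valve -> busy) <-> (!valve <-> busy) = False
      valve -> busy = False
      !valve <-> busy = True
        !valve = False
  (busy -> !fog) && (valve && (valve || cold)) = True
    busy -> !fog = True
      !fog = True
    valve && (valve || cold) = True
      valve || cold = True
Both conjuncts True, so the formula holds.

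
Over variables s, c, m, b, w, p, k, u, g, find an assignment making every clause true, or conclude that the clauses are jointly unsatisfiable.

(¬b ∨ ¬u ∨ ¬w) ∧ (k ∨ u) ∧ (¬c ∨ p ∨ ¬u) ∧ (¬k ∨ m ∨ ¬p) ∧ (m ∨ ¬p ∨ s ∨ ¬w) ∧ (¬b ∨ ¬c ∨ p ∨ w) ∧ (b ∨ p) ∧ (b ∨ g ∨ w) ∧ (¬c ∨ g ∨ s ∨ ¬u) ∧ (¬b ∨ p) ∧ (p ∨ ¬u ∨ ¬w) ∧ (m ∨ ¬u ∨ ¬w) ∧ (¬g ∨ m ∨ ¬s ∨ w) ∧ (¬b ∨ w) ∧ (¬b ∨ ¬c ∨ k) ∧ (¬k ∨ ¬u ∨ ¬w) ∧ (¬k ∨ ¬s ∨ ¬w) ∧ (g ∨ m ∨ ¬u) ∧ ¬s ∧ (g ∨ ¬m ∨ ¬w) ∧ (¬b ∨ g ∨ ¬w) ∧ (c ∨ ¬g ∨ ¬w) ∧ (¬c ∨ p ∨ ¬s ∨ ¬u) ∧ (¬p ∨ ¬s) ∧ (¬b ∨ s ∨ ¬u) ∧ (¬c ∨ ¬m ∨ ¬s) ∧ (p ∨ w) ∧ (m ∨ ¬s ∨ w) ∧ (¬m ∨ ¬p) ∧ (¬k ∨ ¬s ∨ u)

Unit clause (¬s) forces s = False.
Set c = True.
Try m = True:
  (¬m ∨ ¬p) forces p = False.
  (¬c ∨ p ∨ ¬u) forces u = False.
  (k ∨ u) forces k = True.
  (b ∨ p) forces b = True.
  clause (¬b ∨ p) is falsified — backtrack.
So m = False.
Set b = False.
  then (b ∨ p) forces p = True.
  then (¬k ∨ m ∨ ¬p) forces k = False.
  then (m ∨ ¬p ∨ s ∨ ¬w) forces w = False.
  then (b ∨ g ∨ w) forces g = True.
  then (k ∨ u) forces u = True.
All clauses satisfied.

s: False, c: True, m: False, b: False, w: False, p: True, k: False, u: True, g: True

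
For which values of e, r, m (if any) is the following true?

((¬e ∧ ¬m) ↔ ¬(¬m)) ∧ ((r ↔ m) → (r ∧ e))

e: True; r: True; m: False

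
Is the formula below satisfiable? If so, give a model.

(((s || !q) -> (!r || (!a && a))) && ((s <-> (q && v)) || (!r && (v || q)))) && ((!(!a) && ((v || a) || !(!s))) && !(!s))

v=T, q=T, r=F, a=T, s=T

  ((s || !q) -> (!r || (!a && a))) && ((s <-> (q && v)) || (!r && (v || q))) = True
    (s || !q) -> (!r || (!a && a)) = True
      s || !q = True
        !q = False
      !r || (!a && a) = True
        !r = True
        !a && a = False
          !a = False
    (s <-> (q && v)) || (!r && (v || q)) = True
      s <-> (q && v) = True
        q && v = True
      !r && (v || q) = True
        !r = True
        v || q = True
  (!(!a) && ((v || a) || !(!s))) && !(!s) = True
    !(!a) && ((v || a) || !(!s)) = True
      !(!a) = True
        !a = False
      (v || a) || !(!s) = True
        v || a = True
        !(!s) = True
          !s = False
    !(!s) = True
      !s = False
Both conjuncts True, so the formula holds.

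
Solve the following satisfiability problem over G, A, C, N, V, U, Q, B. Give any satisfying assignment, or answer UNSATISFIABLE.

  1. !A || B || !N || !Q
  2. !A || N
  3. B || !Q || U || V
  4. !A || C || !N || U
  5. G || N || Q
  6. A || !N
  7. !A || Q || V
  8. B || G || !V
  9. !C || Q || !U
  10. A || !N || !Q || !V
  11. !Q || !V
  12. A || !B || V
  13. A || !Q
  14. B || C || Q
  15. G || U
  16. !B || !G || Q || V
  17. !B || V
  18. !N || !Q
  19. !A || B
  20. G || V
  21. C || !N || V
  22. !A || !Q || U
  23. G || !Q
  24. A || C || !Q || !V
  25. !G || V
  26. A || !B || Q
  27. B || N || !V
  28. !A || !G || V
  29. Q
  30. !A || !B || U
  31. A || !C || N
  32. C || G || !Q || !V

The formula is unsatisfiable.

Case Q = True:
  (!Q || !V) forces V = False.
  (A || !Q) forces A = True.
  (!A || N) forces N = True.
  Clause (!N || !Q) is falsified — contradiction.
Case Q = False:
  Clause (Q) is falsified — contradiction.
Both cases fail, so the formula is unsatisfiable.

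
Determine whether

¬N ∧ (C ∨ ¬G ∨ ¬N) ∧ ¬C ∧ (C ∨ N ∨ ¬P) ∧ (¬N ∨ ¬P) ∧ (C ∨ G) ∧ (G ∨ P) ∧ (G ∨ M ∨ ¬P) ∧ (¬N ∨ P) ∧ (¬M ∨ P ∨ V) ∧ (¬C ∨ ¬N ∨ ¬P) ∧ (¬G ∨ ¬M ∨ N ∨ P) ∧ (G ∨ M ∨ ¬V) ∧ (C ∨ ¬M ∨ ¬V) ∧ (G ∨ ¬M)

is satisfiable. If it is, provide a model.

V=T; M=F; N=F; G=T; C=F; P=F

Unit clause (¬N) forces N = False.
Unit clause (¬C) forces C = False.
In (C ∨ N ∨ ¬P) only ¬P is left, so P = False.
In (C ∨ G) only G is left, so G = True.
In (¬G ∨ ¬M ∨ N ∨ P) only ¬M is left, so M = False.
Set V = True.
All clauses satisfied.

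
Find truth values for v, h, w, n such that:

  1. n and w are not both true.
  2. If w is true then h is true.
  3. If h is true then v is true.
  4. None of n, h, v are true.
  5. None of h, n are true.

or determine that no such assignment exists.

v = False; h = False; w = False; n = False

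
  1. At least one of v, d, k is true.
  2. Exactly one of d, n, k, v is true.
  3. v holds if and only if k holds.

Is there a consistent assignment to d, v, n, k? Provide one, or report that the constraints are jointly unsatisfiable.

d=T, v=F, n=F, k=F

  (1) {v, d, k}: 1 true — at least one ✓
  (2) {d, n, k, v}: 1 true — exactly one ✓
  (3) v=F, k=F — same ✓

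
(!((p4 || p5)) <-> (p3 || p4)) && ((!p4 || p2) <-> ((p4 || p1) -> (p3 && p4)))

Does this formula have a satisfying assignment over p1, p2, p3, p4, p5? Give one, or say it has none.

p1 = False, p2 = False, p3 = True, p4 = False, p5 = False

  !((p4 || p5)) <-> (p3 || p4) = True
    !((p4 || p5)) = True
      p4 || p5 = False
    p3 || p4 = True
  (!p4 || p2) <-> ((p4 || p1) -> (p3 && p4)) = True
    !p4 || p2 = True
      !p4 = True
    (p4 || p1) -> (p3 && p4) = True
      p4 || p1 = False
      p3 && p4 = False
Both conjuncts True, so the formula holds.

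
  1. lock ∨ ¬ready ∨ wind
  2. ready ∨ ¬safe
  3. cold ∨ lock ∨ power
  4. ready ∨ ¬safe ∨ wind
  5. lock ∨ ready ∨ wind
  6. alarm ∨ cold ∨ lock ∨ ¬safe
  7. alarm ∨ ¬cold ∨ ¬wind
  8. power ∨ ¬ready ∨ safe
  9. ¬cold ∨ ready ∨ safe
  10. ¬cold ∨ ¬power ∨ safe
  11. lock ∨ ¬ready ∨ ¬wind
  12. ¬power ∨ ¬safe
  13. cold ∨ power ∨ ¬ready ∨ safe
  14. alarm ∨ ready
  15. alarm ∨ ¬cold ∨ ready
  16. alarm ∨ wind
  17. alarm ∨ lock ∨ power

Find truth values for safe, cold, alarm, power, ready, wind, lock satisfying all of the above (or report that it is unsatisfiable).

safe = True; cold = False; alarm = True; power = False; ready = True; wind = False; lock = True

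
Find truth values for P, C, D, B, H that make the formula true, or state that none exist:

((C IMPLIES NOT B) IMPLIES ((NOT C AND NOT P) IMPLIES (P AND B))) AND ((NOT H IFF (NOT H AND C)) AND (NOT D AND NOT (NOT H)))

P = False, C = True, D = False, B = False, H = True

  (C IMPLIES NOT B) IMPLIES ((NOT C AND NOT P) IMPLIES (P AND B)) = True
    C IMPLIES NOT B = True
      NOT B = True
    (NOT C AND NOT P) IMPLIES (P AND B) = True
      NOT C AND NOT P = False
        NOT C = False
        NOT P = True
      P AND B = False
  (NOT H IFF (NOT H AND C)) AND (NOT D AND NOT (NOT H)) = True
    NOT H IFF (NOT H AND C) = True
      NOT H = False
      NOT H AND C = False
        NOT H = False
    NOT D AND NOT (NOT H) = True
      NOT D = True
      NOT (NOT H) = True
        NOT H = False
Both conjuncts True, so the formula holds.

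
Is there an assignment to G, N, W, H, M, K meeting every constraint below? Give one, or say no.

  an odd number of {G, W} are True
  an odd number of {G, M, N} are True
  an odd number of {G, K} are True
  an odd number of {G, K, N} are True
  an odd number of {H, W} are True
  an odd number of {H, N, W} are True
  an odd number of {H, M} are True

G=T, N=F, W=F, H=T, M=F, K=F

{G, W}: 1 true → odd ✓
{G, M, N}: 1 true → odd ✓
{G, K}: 1 true → odd ✓
{G, K, N}: 1 true → odd ✓
{H, W}: 1 true → odd ✓
{H, N, W}: 1 true → odd ✓
{H, M}: 1 true → odd ✓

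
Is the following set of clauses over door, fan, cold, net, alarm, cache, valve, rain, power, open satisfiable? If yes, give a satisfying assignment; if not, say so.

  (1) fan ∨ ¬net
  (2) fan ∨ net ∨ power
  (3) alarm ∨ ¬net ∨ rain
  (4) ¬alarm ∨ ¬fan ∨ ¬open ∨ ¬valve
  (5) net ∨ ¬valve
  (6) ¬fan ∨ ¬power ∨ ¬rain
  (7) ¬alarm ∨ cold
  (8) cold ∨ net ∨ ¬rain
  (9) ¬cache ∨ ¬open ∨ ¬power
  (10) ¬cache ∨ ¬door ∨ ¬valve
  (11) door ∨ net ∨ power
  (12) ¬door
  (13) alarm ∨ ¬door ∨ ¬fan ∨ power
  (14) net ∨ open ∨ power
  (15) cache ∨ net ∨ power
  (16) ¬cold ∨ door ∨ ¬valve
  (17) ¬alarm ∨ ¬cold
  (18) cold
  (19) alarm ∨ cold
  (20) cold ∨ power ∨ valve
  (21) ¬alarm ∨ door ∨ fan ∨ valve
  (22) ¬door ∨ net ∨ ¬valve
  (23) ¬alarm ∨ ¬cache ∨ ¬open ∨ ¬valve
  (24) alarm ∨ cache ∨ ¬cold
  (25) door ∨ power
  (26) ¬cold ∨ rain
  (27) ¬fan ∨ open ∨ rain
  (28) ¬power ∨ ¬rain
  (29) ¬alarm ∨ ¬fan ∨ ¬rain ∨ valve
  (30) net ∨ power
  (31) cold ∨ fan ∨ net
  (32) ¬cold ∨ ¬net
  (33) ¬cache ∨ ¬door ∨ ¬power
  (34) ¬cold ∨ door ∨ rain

Unsatisfiable — no assignment works.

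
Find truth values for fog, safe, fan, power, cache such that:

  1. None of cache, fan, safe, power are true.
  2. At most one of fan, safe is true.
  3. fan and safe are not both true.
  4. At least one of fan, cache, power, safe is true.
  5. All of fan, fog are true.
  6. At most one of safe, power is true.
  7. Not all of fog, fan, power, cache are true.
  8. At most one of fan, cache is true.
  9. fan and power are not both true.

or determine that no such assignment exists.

Case fan = True:
  Constraint (1) is violated (fan=T) — contradiction.
Case fan = False:
  Constraint (5) is violated (fan=F) — contradiction.
Both cases fail — unsatisfiable.

Unsatisfiable — no assignment works.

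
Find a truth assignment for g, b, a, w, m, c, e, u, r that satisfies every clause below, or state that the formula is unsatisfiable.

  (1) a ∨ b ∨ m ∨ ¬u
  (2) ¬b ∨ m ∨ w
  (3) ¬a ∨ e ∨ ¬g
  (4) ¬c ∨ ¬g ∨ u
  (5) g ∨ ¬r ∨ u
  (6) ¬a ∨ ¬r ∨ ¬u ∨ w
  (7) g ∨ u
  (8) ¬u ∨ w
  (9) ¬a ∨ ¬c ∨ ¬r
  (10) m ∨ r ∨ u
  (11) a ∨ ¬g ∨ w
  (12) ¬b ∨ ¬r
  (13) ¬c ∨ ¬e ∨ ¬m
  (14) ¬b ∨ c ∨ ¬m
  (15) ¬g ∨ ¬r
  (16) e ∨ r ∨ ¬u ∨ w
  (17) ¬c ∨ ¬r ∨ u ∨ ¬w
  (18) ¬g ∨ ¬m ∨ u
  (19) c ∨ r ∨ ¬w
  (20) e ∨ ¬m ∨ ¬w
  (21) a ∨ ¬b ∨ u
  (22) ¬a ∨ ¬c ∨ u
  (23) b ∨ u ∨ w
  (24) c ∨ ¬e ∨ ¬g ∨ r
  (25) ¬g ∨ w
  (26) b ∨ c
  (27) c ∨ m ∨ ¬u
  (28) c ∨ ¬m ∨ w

g = True, b = True, a = False, w = True, m = False, c = True, e = False, u = True, r = False

Set g = True.
  then (¬g ∨ ¬r) forces r = False.
  then (¬g ∨ w) forces w = True.
  then (c ∨ r ∨ ¬w) forces c = True.
  then (¬c ∨ ¬g ∨ u) forces u = True.
Set b = True.
Set a = False.
Try m = True:
  (¬c ∨ ¬e ∨ ¬m) forces e = False.
  clause (e ∨ ¬m ∨ ¬w) is falsified — backtrack.
So m = False.
Set e = False.
All clauses satisfied.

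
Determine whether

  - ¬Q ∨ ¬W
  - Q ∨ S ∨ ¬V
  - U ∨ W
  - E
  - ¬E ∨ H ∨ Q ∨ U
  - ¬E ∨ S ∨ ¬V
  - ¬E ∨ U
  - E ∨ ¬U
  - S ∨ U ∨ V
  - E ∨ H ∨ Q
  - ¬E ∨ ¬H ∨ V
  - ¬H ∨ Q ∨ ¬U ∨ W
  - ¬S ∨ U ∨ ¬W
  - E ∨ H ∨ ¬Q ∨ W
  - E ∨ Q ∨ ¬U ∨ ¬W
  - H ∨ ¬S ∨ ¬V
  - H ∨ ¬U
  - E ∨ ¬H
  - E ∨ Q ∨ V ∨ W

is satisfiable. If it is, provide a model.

Unit clause (E) forces E = True.
In (¬E ∨ U) only U is left, so U = True.
In (H ∨ ¬U) only H is left, so H = True.
In (¬E ∨ ¬H ∨ V) only V is left, so V = True.
In (¬E ∨ S ∨ ¬V) only S is left, so S = True.
Set Q = True.
  then (¬Q ∨ ¬W) forces W = False.
All clauses satisfied.

S = True; H = True; Q = True; E = True; V = True; U = True; W = False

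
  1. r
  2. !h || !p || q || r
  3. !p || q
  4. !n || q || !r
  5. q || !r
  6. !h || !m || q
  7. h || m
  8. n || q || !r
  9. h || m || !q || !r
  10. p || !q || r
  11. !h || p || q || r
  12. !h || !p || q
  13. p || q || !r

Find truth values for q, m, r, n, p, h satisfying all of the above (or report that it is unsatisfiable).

Unit clause (r) forces r = True.
In (q || !r) only q is left, so q = True.
Set m = True.
Set n = False.
Set p = True.
Set h = False.
All clauses satisfied.

q: True; m: True; r: True; n: False; p: True; h: False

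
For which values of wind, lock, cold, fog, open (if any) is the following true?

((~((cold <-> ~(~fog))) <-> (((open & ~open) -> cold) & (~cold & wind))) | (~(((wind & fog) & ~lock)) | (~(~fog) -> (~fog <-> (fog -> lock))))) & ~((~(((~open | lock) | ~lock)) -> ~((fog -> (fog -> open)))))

No satisfying assignment exists.

The conjunct ~((~(((~open | lock) | ~lock)) -> ~((fog -> (fog -> open))))) is unsatisfiable on its own:
  lock=F, fog=F, open=F: evaluates to False.
  lock=F, fog=F, open=T: evaluates to False.
  lock=F, fog=T, open=F: evaluates to False.
  lock=F, fog=T, open=T: evaluates to False.
  lock=T, fog=F, open=F: evaluates to False.
  lock=T, fog=F, open=T: evaluates to False.
  lock=T, fog=T, open=F: evaluates to False.
  lock=T, fog=T, open=T: evaluates to False.
So the whole conjunction is unsatisfiable.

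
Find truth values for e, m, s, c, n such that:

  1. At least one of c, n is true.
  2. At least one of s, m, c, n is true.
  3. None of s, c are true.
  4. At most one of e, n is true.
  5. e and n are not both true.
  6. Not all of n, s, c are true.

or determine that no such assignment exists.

e: False, m: False, s: False, c: False, n: True

  (1) {c, n}: 1 true — at least one ✓
  (2) {s, m, c, n}: 1 true — at least one ✓
  (3) {s, c}: 0 true — none ✓
  (4) {e, n}: 1 true — at most one ✓
  (5) e=F, n=T — not both ✓
  (6) {n, s, c}: 1/3 true — not all ✓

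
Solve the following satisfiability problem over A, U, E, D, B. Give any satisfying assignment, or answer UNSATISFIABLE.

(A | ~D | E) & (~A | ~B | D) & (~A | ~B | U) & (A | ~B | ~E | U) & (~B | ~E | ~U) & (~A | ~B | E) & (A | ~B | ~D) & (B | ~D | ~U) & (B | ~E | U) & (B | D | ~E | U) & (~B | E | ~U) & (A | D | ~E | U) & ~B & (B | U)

Unit clause (~B) forces B = False.
In (B | U) only U is left, so U = True.
In (B | ~D | ~U) only ~D is left, so D = False.
Set A = True.
Set E = True.
All clauses satisfied.

A = True, U = True, E = True, D = False, B = False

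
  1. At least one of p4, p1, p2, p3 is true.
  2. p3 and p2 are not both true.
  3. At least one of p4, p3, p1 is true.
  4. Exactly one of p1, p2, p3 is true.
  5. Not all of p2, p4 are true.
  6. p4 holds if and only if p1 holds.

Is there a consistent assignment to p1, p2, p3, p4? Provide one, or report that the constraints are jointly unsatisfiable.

p1: False, p2: False, p3: True, p4: False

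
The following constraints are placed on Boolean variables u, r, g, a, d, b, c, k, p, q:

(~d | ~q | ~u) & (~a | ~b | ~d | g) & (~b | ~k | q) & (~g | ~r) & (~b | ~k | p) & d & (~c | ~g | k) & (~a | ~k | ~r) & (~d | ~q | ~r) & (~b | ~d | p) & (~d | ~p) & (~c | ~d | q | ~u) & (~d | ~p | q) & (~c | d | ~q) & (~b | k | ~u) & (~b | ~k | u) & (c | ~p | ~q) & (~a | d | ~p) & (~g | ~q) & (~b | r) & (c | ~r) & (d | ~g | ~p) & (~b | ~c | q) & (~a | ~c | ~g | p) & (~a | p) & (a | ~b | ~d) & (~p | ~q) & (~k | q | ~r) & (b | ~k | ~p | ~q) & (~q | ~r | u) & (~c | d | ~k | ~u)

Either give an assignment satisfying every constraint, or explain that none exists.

Unit clause (d) forces d = True.
In (~d | ~p) only ~p is left, so p = False.
In (~a | p) only ~a is left, so a = False.
In (a | ~b | ~d) only ~b is left, so b = False.
Set u = False.
Set r = False.
Set g = False.
Set c = True.
Set k = False.
Set q = False.
All clauses satisfied.

u=F, r=F, g=F, a=F, d=T, b=F, c=T, k=F, p=F, q=F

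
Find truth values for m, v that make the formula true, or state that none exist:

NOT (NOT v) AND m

m=T; v=T

  NOT (NOT v) = True
    NOT v = False
Both conjuncts True, so the formula holds.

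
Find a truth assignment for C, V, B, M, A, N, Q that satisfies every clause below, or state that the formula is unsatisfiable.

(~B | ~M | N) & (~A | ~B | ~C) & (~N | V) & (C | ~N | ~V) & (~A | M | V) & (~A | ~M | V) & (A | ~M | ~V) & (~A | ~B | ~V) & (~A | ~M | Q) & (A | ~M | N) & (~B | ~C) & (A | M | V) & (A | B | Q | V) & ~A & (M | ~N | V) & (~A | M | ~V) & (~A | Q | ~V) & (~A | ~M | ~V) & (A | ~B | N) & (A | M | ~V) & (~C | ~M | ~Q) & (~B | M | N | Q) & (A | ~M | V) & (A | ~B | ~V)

Unsatisfiable

Case M = True:
  (~A) forces A = False.
  (A | ~M | ~V) forces V = False.
  Clause (A | ~M | V) is falsified — contradiction.
Case M = False:
  (~A) forces A = False.
  (A | M | V) forces V = True.
  Clause (A | M | ~V) is falsified — contradiction.
Both cases fail, so the formula is unsatisfiable.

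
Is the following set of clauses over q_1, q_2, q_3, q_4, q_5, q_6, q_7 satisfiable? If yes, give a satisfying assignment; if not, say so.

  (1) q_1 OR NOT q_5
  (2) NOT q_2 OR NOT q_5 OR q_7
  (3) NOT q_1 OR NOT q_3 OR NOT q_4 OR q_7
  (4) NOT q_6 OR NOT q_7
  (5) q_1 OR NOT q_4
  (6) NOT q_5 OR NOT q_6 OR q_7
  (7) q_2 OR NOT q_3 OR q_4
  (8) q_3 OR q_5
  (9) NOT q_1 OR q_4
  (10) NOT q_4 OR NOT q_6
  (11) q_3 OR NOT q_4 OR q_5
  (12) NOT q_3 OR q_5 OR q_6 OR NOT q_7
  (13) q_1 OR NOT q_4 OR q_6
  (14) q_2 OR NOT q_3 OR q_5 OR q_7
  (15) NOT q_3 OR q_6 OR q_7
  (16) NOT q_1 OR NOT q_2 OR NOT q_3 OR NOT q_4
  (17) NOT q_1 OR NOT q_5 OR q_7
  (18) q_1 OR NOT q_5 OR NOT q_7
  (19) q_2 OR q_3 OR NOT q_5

q_1 = True, q_2 = False, q_3 = True, q_4 = True, q_5 = True, q_6 = False, q_7 = True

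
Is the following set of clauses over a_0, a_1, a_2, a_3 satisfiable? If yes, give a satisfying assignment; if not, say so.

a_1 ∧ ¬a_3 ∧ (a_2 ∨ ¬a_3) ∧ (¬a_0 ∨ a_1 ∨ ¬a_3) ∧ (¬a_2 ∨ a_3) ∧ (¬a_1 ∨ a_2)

Case a_1 = True:
  (¬a_3) forces a_3 = False.
  (¬a_2 ∨ a_3) forces a_2 = False.
  Clause (¬a_1 ∨ a_2) is falsified — contradiction.
Case a_1 = False:
  Clause (a_1) is falsified — contradiction.
Both cases fail, so the formula is unsatisfiable.

The formula is unsatisfiable.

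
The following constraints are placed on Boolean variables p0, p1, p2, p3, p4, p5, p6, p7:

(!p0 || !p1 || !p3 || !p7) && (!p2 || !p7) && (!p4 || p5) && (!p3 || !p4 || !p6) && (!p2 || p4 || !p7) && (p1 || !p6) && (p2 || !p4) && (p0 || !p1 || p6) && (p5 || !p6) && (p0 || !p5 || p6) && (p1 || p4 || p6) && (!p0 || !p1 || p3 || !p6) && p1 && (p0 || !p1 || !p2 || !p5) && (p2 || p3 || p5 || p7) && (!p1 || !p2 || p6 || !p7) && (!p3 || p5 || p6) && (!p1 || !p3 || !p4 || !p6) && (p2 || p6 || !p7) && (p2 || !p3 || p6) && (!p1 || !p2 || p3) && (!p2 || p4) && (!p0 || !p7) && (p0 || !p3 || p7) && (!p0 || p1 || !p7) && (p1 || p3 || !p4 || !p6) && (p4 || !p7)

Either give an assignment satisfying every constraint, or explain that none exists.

p0=T, p1=T, p2=F, p3=F, p4=F, p5=T, p6=F, p7=F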